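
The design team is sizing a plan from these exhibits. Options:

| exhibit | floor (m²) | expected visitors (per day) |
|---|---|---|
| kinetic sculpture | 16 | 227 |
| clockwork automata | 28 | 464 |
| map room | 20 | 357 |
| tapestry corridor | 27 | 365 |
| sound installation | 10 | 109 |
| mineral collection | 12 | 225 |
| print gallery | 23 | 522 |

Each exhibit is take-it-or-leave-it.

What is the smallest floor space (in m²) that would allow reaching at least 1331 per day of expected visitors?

71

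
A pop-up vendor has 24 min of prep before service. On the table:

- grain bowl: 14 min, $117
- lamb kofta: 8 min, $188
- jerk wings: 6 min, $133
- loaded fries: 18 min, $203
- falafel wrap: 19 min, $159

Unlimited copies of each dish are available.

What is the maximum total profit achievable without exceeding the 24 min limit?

Density check — lamb kofta 23.50, jerk wings 22.17, loaded fries 11.28, falafel wrap 8.37 are the best per min.
The ratio ordering already packs tightly: 3×lamb kofta, 24 min, 564.
No other feasible combination exceeds 564.

564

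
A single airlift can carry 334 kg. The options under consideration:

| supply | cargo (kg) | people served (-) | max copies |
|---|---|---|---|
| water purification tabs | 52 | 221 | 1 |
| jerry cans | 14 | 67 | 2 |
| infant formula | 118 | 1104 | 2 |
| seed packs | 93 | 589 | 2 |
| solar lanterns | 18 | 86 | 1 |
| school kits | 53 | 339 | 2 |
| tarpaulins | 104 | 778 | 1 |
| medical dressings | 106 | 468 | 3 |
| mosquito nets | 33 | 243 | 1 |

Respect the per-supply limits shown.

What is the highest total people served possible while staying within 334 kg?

2797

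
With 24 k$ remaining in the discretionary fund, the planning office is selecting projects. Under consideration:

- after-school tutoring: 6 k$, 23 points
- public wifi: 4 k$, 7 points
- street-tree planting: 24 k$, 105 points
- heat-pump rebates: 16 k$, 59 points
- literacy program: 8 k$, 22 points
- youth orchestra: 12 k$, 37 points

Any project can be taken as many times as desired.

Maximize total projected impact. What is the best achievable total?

105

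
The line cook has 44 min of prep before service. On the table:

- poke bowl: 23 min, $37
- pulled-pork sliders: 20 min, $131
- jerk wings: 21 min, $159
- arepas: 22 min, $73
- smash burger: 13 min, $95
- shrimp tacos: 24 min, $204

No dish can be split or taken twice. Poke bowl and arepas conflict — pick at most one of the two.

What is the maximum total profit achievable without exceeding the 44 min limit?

By profit per min: shrimp tacos 8.50, jerk wings 7.57, smash burger 7.31, pulled-pork sliders 6.55 lead.
The ratio heuristic lands on smash burger + shrimp tacos (299) but leaves 7 min idle.
Replace smash burger with pulled-pork sliders: the trade gains 36 net, giving 335 at 44 min.

335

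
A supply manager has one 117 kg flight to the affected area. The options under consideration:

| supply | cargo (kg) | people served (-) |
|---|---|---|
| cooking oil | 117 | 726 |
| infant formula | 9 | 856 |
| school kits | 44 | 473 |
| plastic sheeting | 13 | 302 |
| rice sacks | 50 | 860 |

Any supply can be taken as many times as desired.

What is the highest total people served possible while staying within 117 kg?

Best packing: 13×infant formula — 117 kg, 11128 total.
No other feasible combination exceeds 11128.

11128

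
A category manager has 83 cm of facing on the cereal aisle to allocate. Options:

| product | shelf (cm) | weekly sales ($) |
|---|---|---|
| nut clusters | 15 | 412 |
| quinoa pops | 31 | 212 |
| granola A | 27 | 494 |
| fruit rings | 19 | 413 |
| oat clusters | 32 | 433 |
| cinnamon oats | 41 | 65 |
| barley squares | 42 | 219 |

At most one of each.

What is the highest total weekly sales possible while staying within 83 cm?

1340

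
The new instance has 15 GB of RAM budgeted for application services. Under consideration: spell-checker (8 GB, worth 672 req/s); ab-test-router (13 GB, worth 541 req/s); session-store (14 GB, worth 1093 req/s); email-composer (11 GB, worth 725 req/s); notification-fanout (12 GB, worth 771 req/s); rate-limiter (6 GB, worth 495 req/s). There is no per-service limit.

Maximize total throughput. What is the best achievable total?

1167

Taking spell-checker + rate-limiter: 14 GB used, 1167 in throughput.
That's the maximum — no swap from here does better than 1167.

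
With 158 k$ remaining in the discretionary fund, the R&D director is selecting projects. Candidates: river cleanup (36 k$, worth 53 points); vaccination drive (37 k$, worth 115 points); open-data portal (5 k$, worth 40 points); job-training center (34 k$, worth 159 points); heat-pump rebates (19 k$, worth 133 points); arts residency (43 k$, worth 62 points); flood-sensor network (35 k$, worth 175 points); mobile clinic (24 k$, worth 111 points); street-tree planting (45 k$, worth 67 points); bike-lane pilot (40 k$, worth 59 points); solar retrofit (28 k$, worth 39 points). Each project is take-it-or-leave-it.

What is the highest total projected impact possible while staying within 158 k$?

733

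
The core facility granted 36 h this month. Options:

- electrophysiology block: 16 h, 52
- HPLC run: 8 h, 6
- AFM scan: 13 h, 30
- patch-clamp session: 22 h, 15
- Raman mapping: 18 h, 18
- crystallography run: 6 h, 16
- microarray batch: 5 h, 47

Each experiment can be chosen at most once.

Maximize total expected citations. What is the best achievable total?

129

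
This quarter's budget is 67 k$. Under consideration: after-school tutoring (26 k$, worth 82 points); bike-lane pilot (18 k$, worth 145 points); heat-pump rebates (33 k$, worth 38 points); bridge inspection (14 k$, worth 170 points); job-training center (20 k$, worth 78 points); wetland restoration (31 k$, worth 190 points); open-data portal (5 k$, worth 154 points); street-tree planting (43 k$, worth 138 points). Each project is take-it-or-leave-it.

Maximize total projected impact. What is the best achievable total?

551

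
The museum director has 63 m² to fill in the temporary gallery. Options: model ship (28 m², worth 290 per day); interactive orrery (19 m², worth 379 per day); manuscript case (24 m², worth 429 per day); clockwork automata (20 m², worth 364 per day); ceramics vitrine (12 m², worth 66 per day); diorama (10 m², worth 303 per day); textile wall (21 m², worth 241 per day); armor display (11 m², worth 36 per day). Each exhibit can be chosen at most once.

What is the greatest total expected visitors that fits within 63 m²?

Density check — diorama 30.30, interactive orrery 19.95, clockwork automata 18.20, manuscript case 17.88 are the best per m².
Taking the top-ratio exhibits first gives interactive orrery + clockwork automata + ceramics vitrine + diorama for 1112 (61 m²).
Replace ceramics vitrine and diorama with manuscript case: the trade gains 60 net, giving 1172 at 63 m².
Next best is interactive orrery + clockwork automata + ceramics vitrine + diorama at 1112 (61 m²) — short by 60.

1172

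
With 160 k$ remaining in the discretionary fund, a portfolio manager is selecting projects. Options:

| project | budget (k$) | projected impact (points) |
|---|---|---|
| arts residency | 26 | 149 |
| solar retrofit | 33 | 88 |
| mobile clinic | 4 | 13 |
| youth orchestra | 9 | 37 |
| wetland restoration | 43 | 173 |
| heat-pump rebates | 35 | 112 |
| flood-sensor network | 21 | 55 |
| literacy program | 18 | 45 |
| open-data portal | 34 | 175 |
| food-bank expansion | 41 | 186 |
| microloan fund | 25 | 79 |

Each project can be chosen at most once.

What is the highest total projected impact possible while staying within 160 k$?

733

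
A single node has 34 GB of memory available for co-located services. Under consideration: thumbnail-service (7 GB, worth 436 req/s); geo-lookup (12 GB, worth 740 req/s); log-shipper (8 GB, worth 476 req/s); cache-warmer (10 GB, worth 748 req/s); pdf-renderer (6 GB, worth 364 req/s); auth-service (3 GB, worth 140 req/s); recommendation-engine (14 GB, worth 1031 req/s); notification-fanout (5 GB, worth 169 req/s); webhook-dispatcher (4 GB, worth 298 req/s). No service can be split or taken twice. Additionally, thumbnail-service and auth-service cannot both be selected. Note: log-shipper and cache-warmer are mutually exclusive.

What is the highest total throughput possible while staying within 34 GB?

2441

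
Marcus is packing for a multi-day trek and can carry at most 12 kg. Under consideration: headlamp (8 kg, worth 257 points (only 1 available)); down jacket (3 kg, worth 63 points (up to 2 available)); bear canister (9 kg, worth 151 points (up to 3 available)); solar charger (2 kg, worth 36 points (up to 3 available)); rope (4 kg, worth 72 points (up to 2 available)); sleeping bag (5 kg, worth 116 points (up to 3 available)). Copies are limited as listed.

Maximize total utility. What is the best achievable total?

A density-first pass picks headlamp + down jacket — 320 at 11 kg.
Replace down jacket with rope: the trade gains 9 net, giving 329 at 12 kg.
No other feasible combination exceeds 329.

329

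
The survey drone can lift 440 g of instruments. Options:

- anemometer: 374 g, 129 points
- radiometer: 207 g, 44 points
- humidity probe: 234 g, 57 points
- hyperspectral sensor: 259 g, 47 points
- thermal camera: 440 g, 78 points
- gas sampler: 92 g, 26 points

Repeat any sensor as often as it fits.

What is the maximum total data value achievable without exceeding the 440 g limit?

By data value per g: anemometer 0.34, gas sampler 0.28, humidity probe 0.24, radiometer 0.21 lead.
Taking anemometer: 374 g used, 129 in data value.
Every other selection either busts 440 g or fails to beat 129.

129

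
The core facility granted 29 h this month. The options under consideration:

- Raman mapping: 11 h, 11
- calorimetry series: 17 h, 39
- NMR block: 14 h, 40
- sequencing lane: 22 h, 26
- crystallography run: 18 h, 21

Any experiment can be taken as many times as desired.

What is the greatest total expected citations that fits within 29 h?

Density check — NMR block 2.86, calorimetry series 2.29, sequencing lane 1.18 are the best per h.
The ratio ordering already packs tightly: 2×NMR block, 28 h, 80.
Every other selection either busts 29 h or fails to beat 80.

80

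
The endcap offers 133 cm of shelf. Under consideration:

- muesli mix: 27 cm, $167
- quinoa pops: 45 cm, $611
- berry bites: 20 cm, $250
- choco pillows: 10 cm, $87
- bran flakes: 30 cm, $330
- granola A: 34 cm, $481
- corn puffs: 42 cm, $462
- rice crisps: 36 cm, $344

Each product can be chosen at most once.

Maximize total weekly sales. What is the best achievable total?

Best packing: quinoa pops + berry bites + bran flakes + granola A — 129 cm, 1672 total.

1672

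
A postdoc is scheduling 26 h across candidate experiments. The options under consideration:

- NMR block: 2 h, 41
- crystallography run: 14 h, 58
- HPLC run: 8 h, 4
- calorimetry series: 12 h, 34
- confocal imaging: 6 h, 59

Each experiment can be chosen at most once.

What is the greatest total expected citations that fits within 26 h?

158

Density check — NMR block 20.50, confocal imaging 9.83, crystallography run 4.14, calorimetry series 2.83 are the best per h.
Best packing: NMR block + crystallography run + confocal imaging — 22 h, 158 total.
Next best is NMR block + calorimetry series + confocal imaging at 134 (20 h) — short by 24.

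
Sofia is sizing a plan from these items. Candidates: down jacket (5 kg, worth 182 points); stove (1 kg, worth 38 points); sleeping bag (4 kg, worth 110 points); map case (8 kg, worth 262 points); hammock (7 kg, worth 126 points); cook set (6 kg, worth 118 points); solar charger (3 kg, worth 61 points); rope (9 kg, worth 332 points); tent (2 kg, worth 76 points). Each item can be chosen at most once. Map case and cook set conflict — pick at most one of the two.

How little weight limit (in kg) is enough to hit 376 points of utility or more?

11

Look for the lowest-weight combination reaching 376.
Taking stove + map case + tent gives 376 (≥ 376) for 11 kg.
Below 11 kg the best achievable stays under 376.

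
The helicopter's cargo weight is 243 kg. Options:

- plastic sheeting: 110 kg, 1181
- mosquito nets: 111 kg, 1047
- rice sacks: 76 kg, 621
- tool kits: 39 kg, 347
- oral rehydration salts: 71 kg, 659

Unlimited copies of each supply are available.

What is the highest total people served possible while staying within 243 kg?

2362

2×plastic sheeting uses 220 of the 243 kg and totals 2362.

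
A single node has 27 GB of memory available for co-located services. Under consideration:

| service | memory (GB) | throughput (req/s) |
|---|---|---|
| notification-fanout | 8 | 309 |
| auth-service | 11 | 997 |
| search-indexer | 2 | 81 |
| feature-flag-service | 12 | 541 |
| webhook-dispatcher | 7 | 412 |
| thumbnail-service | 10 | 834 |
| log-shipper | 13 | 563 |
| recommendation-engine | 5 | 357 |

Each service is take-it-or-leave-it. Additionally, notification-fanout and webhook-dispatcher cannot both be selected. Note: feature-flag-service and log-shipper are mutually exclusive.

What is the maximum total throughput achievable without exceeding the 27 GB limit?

Taking auth-service + thumbnail-service + recommendation-engine: 26 GB used, 2188 in throughput.
No other feasible combination exceeds 2188.

2188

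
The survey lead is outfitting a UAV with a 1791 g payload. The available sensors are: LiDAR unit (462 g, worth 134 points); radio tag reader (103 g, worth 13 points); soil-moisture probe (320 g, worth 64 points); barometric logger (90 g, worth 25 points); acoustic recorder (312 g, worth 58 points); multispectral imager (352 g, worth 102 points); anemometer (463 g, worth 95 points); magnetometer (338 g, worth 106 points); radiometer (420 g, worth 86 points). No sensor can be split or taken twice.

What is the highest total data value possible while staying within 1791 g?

A density-first pass picks LiDAR unit + barometric logger + multispectral imager + anemometer + magnetometer — 462 at 1705 g.
Dropping anemometer frees 463 g; slotting in radio tag reader + radiometer (523 g) lifts the total to 466 at 1765 g.
Nothing else within 1791 g beats 466.

466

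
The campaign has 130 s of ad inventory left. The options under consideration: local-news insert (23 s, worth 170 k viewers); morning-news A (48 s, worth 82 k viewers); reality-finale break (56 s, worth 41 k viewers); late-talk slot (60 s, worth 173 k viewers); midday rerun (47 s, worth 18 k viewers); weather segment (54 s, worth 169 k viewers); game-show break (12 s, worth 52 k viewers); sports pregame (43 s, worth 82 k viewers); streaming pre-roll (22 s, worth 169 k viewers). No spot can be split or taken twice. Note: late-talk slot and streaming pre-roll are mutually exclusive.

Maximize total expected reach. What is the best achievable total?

560

Ranking by ratio (expected reach/s): streaming pre-roll 7.68, local-news insert 7.39, game-show break 4.33.
Best packing: local-news insert + weather segment + game-show break + streaming pre-roll — 111 s, 560 total.
The closest alternative, local-news insert + weather segment + streaming pre-roll, reaches only 508.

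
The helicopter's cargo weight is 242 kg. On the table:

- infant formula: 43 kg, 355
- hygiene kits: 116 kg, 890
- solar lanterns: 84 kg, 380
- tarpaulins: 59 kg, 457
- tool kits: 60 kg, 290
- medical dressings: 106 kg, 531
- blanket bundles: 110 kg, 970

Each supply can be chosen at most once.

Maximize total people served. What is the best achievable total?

1860

Density check — blanket bundles 8.82, infant formula 8.26, tarpaulins 7.75 are the best per kg.
Taking the top-ratio supplies first gives infant formula + tarpaulins + blanket bundles for 1782 (212 kg).
Replace infant formula and tarpaulins with hygiene kits: the trade gains 78 net, giving 1860 at 226 kg.
Next best is infant formula + tarpaulins + blanket bundles at 1782 (212 kg) — short by 78.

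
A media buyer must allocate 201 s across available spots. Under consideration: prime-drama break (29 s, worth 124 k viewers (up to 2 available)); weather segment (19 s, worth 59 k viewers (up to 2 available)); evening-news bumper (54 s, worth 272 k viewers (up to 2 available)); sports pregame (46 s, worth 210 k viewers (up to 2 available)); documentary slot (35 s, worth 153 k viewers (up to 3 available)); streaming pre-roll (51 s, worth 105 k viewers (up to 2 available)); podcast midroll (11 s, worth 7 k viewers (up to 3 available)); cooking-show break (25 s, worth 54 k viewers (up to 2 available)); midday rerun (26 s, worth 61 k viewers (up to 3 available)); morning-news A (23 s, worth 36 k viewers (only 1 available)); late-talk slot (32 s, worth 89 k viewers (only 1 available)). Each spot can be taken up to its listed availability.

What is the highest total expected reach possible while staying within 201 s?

964

Ranking by ratio (expected reach/s): evening-news bumper 5.04, sports pregame 4.57, documentary slot 4.37, prime-drama break 4.28.
Best packing: 2×evening-news bumper + 2×sports pregame — 200 s, 964 total.
Nothing else within 201 s beats 964.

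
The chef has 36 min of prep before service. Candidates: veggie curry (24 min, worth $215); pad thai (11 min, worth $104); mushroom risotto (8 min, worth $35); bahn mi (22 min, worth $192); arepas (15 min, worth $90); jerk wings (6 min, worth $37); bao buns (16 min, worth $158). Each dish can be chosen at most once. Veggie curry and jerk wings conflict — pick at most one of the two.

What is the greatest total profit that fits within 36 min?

319

By profit per min: bao buns 9.88, pad thai 9.45, veggie curry 8.96 lead.
Greedy by ratio would take pad thai + jerk wings + bao buns: 33 min used, total 299.
The 22 min tied up in jerk wings and bao buns is better spent on veggie curry — total rises to 319 (35 min).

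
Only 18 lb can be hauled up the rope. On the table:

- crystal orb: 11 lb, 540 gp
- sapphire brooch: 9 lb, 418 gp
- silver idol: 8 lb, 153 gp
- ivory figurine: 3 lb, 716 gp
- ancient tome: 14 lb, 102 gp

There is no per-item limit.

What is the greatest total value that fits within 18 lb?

4296

Best packing: 6×ivory figurine — 18 lb, 4296 total.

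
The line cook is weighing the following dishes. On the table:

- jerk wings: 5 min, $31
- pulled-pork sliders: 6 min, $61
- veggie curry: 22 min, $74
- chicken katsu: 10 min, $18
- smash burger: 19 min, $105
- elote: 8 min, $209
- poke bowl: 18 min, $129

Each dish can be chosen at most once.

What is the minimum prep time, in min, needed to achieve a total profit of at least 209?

8

Need the lightest bundle worth ≥ 209.
elote reaches 209 using 8 min.
No combination under 8 min hits 209.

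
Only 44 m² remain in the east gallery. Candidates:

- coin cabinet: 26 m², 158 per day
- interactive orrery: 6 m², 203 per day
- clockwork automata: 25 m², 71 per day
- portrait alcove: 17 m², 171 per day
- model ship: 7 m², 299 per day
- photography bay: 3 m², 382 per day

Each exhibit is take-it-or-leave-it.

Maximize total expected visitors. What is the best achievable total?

Taking interactive orrery + portrait alcove + model ship + photography bay: 33 m² used, 1055 in expected visitors.
Next best is coin cabinet + interactive orrery + model ship + photography bay at 1042 (42 m²) — short by 13.

1055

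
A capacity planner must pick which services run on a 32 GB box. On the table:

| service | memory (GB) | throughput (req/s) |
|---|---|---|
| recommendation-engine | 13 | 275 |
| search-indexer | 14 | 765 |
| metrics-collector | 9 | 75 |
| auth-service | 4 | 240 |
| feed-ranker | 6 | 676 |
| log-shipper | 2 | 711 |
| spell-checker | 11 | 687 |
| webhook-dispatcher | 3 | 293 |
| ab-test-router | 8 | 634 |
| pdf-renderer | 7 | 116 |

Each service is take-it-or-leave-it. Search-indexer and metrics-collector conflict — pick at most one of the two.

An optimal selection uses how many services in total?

Best achievable throughput is 3001.
For example feed-ranker + log-shipper + spell-checker + webhook-dispatcher + ab-test-router achieves it, using 30 GB.
Every optimal selection uses 5 services.

5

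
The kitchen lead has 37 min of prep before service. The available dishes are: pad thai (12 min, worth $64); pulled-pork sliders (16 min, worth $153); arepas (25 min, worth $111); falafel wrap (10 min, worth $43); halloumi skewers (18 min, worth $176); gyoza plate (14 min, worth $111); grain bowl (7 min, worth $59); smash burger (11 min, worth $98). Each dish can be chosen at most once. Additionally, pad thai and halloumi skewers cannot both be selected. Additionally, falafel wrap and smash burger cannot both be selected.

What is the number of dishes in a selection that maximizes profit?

3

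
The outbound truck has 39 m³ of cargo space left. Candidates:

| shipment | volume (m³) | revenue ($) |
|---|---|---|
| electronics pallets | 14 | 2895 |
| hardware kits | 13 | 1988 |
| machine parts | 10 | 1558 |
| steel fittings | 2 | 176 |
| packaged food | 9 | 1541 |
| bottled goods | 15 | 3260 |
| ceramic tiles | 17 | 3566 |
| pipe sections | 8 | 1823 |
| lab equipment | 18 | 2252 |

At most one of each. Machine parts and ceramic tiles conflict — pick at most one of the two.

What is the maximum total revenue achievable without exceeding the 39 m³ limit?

8284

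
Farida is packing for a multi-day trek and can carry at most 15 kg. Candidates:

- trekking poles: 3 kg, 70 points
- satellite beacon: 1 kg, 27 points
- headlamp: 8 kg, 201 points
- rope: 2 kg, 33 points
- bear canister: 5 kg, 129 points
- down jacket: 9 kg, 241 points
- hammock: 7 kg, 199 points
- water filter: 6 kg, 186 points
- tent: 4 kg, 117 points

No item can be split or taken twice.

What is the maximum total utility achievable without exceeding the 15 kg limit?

Density check — water filter 31.00, tent 29.25, hammock 28.43 are the best per kg.
Taking the top-ratio items first gives trekking poles + satellite beacon + water filter + tent for 400 (14 kg).
The 4 kg tied up in trekking poles and satellite beacon is better spent on bear canister — total rises to 432 (15 kg).
The closest alternative, down jacket + water filter, reaches only 427.

432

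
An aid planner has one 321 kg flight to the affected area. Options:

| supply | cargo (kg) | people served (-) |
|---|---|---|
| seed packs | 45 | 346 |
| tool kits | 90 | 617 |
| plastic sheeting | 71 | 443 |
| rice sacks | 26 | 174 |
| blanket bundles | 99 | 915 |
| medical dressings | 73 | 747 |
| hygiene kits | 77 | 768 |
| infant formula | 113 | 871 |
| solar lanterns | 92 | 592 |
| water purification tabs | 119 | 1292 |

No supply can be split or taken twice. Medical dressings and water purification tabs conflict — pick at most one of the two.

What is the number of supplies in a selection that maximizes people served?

4

The maximum people served within 321 kg is 3149.
One optimal bundle: rice sacks + blanket bundles + hygiene kits + water purification tabs (321 kg).
All optima have 4 supplies.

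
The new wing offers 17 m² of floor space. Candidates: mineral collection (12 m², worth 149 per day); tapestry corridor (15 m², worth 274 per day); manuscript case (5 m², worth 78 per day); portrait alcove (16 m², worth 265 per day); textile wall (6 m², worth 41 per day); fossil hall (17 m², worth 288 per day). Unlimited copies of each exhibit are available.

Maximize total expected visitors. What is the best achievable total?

288

The ratio heuristic lands on tapestry corridor (274) but leaves 2 m² idle.
The 15 m² tied up in tapestry corridor is better spent on fossil hall — total rises to 288 (17 m²).
Every other selection either busts 17 m² or fails to beat 288.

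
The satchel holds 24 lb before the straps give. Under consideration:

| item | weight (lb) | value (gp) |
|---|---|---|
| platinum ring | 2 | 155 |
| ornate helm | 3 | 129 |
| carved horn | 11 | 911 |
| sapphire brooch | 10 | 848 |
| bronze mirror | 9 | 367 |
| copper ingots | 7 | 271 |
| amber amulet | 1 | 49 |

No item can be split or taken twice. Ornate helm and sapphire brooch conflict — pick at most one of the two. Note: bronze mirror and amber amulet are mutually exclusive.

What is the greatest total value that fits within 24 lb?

1963

Platinum ring + carved horn + sapphire brooch + amber amulet uses 24 of the 24 lb and totals 1963.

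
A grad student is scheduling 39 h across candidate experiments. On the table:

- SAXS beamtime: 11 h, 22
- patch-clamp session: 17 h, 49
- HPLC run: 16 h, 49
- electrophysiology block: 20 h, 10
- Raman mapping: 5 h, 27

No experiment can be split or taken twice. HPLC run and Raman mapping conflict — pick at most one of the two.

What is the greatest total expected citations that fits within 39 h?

98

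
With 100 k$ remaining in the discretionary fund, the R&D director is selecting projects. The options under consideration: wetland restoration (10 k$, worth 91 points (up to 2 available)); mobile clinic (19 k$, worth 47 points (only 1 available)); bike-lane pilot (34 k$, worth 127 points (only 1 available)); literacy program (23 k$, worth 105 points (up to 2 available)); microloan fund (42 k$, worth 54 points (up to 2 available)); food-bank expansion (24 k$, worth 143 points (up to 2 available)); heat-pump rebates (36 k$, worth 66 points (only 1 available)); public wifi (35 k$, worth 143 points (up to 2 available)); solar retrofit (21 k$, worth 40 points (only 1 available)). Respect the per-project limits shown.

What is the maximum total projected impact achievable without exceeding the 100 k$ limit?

2×wetland restoration + literacy program + 2×food-bank expansion uses 91 of the 100 k$ and totals 573.

573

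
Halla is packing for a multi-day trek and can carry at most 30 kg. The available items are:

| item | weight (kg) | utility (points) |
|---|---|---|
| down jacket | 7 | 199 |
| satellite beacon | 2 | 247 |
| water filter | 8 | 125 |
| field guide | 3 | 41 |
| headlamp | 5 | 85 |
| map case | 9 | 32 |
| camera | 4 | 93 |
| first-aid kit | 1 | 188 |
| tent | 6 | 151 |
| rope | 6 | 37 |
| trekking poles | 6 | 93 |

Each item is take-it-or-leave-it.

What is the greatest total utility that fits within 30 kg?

1012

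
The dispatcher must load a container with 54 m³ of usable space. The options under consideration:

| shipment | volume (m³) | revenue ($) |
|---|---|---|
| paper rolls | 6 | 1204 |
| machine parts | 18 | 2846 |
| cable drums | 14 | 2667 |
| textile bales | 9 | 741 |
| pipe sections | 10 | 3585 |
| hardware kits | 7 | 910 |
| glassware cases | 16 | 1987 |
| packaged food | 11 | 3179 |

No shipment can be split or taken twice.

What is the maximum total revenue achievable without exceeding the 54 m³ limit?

Ranking by ratio (revenue/m³): pipe sections 358.50, packaged food 289.00, paper rolls 200.67, cable drums 190.50.
Greedy by ratio would take paper rolls + cable drums + pipe sections + hardware kits + packaged food: 48 m³ used, total 11545.
The 13 m³ tied up in paper rolls and hardware kits is better spent on machine parts — total rises to 12277 (53 m³).
The spare 1 m³ is too small for any remaining shipment, and no exchange beats 12277.

12277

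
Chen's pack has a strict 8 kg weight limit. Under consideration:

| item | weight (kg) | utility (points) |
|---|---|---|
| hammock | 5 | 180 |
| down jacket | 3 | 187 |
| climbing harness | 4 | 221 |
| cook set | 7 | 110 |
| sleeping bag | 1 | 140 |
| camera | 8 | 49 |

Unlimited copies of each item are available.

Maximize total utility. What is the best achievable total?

Taking 8×sleeping bag: 8 kg used, 1120 in utility.
No other feasible combination exceeds 1120.

1120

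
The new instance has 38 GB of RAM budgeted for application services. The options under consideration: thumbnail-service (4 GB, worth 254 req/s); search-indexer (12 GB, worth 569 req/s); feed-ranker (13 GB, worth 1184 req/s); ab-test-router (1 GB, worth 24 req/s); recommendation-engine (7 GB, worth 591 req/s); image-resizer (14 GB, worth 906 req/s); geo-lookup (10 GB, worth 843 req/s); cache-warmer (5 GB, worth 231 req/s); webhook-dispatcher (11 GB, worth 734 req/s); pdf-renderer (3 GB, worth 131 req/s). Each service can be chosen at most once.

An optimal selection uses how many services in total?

6

Optimal total is 3027.
thumbnail-service + feed-ranker + ab-test-router + recommendation-engine + geo-lookup + pdf-renderer hits 3027 at 38 GB.
Every optimal selection uses 6 services.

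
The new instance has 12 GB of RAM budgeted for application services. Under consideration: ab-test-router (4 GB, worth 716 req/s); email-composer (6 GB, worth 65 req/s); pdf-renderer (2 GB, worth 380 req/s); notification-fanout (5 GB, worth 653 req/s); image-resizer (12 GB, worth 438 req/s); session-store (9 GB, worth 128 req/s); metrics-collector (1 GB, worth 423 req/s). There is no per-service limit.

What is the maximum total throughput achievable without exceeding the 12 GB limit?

Best packing: 12×metrics-collector — 12 GB, 5076 total.

5076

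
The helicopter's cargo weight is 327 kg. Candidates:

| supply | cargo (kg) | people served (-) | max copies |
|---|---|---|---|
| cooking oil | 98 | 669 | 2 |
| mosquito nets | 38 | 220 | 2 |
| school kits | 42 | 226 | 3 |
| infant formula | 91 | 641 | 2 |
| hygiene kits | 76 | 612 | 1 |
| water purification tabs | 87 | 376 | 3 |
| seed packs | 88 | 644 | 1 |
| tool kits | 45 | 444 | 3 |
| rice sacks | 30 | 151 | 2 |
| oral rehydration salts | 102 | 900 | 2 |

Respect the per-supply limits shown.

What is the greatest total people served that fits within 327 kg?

Ranking by ratio (people served/kg): tool kits 9.87, oral rehydration salts 8.82, hygiene kits 8.05, seed packs 7.32.
Taking the top-ratio supplies first gives hygiene kits + 3×tool kits + oral rehydration salts for 2844 (313 kg).
The 76 kg tied up in hygiene kits is better spent on seed packs — total rises to 2876 (325 kg).
Every other selection either busts 327 kg or exceeds an availability limit or fails to beat 2876.

2876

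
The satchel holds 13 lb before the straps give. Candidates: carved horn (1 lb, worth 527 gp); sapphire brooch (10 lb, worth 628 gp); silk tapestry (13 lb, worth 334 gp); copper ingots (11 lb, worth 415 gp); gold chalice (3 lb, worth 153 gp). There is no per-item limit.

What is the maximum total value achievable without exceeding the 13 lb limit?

6851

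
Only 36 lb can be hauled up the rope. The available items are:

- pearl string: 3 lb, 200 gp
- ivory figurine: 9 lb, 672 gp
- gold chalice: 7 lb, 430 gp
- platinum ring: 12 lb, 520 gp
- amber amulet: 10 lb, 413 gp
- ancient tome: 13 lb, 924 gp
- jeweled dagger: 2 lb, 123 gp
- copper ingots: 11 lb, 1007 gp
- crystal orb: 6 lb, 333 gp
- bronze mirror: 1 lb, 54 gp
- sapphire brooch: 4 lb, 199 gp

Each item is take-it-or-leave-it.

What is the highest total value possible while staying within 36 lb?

2803

By value per lb: copper ingots 91.55, ivory figurine 74.67, ancient tome 71.08 lead.
The ratio ordering already packs tightly: pearl string + ivory figurine + ancient tome + copper ingots, 36 lb, 2803.
Next best is ivory figurine + ancient tome + jeweled dagger + copper ingots + bronze mirror at 2780 (36 lb) — short by 23.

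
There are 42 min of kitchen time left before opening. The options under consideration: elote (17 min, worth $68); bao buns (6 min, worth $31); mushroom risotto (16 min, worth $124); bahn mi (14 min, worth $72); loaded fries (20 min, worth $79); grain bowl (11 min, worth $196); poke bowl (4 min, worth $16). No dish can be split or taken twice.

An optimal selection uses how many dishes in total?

Optimal total is 392.
mushroom risotto + bahn mi + grain bowl hits 392 at 41 min.
Every optimal selection uses 3 dishes.

3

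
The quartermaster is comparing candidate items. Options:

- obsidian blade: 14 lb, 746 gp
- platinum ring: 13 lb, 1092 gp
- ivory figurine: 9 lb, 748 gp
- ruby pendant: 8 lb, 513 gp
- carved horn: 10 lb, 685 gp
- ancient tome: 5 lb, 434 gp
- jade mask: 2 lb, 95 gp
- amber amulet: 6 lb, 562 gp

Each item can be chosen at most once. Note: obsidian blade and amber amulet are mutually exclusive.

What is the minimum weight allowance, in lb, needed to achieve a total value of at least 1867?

Look for the lowest-weight combination reaching 1867.
ivory figurine + carved horn + ancient tome reaches 1867 using 24 lb.
No combination under 24 lb hits 1867.

24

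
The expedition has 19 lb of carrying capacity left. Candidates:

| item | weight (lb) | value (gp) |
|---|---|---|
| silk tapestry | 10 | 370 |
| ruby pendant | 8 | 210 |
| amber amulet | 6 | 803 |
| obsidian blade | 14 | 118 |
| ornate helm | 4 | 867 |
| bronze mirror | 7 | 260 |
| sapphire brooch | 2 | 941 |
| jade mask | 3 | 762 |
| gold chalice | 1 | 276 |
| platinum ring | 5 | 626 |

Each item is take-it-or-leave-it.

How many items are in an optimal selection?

5

The maximum value within 19 lb is 3649.
One optimal bundle: amber amulet + ornate helm + sapphire brooch + jade mask + gold chalice (16 lb).
Every optimal selection uses 5 items.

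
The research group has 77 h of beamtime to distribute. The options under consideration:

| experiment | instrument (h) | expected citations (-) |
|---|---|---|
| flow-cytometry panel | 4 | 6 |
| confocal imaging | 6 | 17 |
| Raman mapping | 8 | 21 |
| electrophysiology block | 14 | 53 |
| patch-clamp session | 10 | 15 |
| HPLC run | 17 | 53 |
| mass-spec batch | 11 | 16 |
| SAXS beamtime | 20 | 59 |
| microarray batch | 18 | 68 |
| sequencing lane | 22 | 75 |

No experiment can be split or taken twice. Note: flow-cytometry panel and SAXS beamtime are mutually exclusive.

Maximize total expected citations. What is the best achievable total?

266

Confocal imaging + electrophysiology block + HPLC run + microarray batch + sequencing lane uses 77 of the 77 h and totals 266.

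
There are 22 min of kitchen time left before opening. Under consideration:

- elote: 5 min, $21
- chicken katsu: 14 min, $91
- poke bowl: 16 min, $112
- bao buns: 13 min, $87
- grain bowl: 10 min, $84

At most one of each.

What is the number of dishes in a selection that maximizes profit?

The maximum profit within 22 min is 133.
For example elote + poke bowl achieves it, using 21 min.
Any selection reaching 133 contains exactly 2 dishes.

2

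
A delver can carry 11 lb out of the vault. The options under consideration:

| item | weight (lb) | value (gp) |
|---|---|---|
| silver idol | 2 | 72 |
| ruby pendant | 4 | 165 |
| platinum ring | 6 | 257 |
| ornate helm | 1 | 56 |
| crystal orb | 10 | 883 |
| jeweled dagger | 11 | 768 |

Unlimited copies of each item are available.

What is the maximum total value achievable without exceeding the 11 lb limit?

939

Density check — crystal orb 88.30, jeweled dagger 69.82, ornate helm 56.00, platinum ring 42.83 are the best per lb.
Taking ornate helm + crystal orb: 11 lb used, 939 in value.
That's the maximum — no swap from here does better than 939.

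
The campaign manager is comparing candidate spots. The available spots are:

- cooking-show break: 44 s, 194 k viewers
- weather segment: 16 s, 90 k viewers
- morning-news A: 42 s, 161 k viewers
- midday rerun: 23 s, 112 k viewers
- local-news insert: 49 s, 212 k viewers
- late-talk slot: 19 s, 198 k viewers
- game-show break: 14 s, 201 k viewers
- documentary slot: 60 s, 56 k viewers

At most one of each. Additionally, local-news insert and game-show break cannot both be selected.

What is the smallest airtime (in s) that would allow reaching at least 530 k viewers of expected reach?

Look for the lowest-airtime combination reaching 530.
weather segment + midday rerun + late-talk slot + game-show break reaches 601 using 72 s.
Below 72 s the best achievable stays under 530.

72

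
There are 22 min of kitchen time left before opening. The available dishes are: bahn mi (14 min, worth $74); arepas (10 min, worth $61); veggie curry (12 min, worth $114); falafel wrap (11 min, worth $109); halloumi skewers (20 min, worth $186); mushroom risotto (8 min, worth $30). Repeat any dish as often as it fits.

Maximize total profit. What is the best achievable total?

218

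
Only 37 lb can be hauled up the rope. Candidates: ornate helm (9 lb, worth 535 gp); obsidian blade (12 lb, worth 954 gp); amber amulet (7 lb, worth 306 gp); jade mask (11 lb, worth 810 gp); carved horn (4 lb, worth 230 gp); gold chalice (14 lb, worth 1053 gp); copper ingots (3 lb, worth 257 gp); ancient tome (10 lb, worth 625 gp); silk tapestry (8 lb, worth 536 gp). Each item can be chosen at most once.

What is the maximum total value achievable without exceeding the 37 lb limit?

2817

A density-first pass picks obsidian blade + gold chalice + copper ingots + silk tapestry — 2800 at 37 lb.
The 11 lb tied up in copper ingots and silk tapestry is better spent on jade mask — total rises to 2817 (37 lb).
That's the maximum — no swap from here does better than 2817.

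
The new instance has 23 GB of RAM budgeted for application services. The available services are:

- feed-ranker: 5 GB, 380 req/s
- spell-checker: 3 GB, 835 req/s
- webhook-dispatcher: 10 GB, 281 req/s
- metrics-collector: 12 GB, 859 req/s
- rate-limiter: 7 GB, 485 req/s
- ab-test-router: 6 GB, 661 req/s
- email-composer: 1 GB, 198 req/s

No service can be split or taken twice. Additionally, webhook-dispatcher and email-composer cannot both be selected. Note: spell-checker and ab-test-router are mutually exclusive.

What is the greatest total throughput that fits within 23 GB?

Taking spell-checker + metrics-collector + rate-limiter + email-composer: 23 GB used, 2377 in throughput.

2377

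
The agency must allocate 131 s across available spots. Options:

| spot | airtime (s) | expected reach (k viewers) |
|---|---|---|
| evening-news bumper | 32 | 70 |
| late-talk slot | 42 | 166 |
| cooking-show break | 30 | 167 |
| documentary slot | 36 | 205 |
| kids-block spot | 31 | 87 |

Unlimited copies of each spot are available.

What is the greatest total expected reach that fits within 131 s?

Greedy by ratio would take 3×documentary slot: 108 s used, total 615.
Dropping 2×documentary slot frees 72 s; slotting in 3×cooking-show break (90 s) lifts the total to 706 at 126 s.
No other feasible combination exceeds 706.

706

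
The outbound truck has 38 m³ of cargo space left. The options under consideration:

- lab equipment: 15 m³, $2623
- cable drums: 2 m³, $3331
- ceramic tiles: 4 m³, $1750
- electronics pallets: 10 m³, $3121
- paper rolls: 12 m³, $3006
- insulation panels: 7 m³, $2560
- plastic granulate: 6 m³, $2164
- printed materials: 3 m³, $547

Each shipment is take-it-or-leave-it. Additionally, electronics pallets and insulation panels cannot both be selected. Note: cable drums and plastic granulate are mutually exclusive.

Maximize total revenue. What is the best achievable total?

11755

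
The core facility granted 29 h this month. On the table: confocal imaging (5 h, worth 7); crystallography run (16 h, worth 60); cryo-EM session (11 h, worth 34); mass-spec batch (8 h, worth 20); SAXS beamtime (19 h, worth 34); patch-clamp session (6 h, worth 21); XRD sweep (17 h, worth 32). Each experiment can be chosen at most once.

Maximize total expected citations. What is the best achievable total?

94

Density check — crystallography run 3.75, patch-clamp session 3.50, cryo-EM session 3.09 are the best per h.
Greedy by ratio would take confocal imaging + crystallography run + patch-clamp session: 27 h used, total 88.
Dropping confocal imaging and patch-clamp session frees 11 h; slotting in cryo-EM session (11 h) lifts the total to 94 at 27 h.
The closest alternative, confocal imaging + crystallography run + patch-clamp session, reaches only 88.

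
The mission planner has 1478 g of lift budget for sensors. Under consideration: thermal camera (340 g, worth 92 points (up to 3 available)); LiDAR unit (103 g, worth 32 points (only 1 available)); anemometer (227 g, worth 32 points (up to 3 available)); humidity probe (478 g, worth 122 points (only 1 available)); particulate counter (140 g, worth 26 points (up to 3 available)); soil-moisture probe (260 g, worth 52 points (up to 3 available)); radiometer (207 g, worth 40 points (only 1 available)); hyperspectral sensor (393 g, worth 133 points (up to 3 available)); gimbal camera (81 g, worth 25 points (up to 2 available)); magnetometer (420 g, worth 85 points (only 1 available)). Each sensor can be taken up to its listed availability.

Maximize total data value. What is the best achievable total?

LiDAR unit + 3×hyperspectral sensor + 2×gimbal camera uses 1444 of the 1478 g and totals 481.

481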